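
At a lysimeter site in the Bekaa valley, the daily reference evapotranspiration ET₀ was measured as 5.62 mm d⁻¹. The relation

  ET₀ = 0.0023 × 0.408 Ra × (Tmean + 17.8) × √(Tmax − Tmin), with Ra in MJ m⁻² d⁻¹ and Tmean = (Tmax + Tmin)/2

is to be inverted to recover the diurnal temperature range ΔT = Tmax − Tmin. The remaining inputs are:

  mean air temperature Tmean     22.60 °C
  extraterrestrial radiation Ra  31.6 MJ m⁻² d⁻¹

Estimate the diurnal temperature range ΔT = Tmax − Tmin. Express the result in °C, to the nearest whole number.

√ΔT = ET₀ / [0.0023 × 0.408 × Ra × (Tmean+17.8)] = 5.62 / (0.0023 × 12.8928 × 40.40) = 4.6912
ΔT = 4.6912² = 22.007 °C

22 °C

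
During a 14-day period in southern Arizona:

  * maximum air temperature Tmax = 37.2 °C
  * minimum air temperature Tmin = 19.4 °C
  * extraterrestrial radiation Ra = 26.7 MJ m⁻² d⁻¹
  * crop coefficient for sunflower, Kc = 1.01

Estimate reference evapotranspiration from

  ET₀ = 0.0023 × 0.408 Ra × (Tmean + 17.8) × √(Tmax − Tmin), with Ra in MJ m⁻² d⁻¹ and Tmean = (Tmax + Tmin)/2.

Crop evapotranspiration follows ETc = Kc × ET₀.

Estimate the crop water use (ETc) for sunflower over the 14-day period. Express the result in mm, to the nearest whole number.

Tmean = (37.2 + 19.4)/2 = 28.30 °C
0.408 Ra = 0.408 × 26.7 = 10.8936 mm/d equivalent
ET₀ = 0.0023 × 10.8936 × (28.30 + 17.8) × √17.8 = 0.0023 × 10.8936 × 46.10 × 4.2190 = 4.8731 mm/d
ETc = Kc × ET₀ = 1.01 × 4.8731 = 4.9218 mm/d
Over 14 days: 4.9218 × 14 = 68.905 mm

69 mm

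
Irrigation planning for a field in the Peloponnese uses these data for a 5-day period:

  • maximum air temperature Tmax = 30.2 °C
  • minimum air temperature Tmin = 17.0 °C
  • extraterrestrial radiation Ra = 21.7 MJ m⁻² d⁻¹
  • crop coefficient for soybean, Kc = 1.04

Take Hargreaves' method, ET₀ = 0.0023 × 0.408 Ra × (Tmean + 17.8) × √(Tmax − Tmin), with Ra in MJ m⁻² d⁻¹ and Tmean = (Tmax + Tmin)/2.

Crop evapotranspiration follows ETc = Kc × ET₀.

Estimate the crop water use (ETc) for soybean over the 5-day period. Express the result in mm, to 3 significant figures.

Tmean = (30.2 + 17.0)/2 = 23.60 °C
0.408 Ra = 0.408 × 21.7 = 8.8536 mm/d equivalent
ET₀ = 0.0023 × 8.8536 × (23.60 + 17.8) × √13.2 = 0.0023 × 8.8536 × 41.40 × 3.6332 = 3.0629 mm/d
ETc = Kc × ET₀ = 1.04 × 3.0629 = 3.1854 mm/d
Over 5 days: 3.1854 × 5 = 15.927 mm

15.9 mm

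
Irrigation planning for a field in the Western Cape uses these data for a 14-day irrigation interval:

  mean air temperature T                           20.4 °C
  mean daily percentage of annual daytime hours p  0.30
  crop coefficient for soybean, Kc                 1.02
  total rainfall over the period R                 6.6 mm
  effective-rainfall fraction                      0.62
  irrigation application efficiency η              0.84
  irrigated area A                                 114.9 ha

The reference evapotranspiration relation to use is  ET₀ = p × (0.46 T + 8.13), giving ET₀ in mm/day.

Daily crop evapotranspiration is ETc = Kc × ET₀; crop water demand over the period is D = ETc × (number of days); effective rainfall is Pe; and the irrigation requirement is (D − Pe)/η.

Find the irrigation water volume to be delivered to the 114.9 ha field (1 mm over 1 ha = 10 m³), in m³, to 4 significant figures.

97030 m³

ET₀ = 0.30 × (0.46 × 20.4 + 8.13) = 0.30 × 17.514 = 5.2542 mm/d
ETc = Kc × ET₀ = 1.02 × 5.2542 = 5.3593 mm/d
Crop demand D = ETc × 14 d = 5.3593 × 14 = 75.030 mm
Pe = 0.62 × 6.6 = 4.092 mm
D − Pe = 75.030 − 4.092 = 70.938 mm
Gross irrigation = 70.938 / 0.84 = 84.450 mm
Volume = 84.450 mm × 114.9 ha × 10 = 97033.1 m³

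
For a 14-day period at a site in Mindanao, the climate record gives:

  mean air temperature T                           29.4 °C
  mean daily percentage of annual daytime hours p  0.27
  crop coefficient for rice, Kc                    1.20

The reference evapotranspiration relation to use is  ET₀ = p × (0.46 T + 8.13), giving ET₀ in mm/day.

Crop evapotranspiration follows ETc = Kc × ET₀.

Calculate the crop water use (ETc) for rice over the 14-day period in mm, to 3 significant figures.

ET₀ = 0.27 × (0.46 × 29.4 + 8.13) = 0.27 × 21.654 = 5.8466 mm/d
ETc = Kc × ET₀ = 1.20 × 5.8466 = 7.0159 mm/d
Over 14 days: 7.0159 × 14 = 98.223 mm

98.2 mm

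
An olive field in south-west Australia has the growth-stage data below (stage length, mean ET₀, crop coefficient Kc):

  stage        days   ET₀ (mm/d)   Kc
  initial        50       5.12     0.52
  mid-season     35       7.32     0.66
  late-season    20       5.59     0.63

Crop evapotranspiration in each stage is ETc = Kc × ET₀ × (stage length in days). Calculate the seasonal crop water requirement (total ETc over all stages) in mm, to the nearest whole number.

initial: 0.52 × 5.12 × 50 = 133.12 mm
mid-season: 0.66 × 7.32 × 35 = 169.09 mm
late-season: 0.63 × 5.59 × 20 = 70.43 mm
Seasonal total = 372.64 mm

373 mm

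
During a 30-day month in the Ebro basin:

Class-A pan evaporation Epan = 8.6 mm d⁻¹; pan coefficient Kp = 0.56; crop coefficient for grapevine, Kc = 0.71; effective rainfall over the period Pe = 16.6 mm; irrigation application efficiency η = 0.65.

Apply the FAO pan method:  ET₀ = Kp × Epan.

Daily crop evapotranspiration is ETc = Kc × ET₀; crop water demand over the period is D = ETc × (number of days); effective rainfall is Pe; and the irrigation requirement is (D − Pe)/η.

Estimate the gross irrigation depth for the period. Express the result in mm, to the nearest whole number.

132 mm

ET₀ = 0.56 × 8.6 = 4.8160 mm/d
ETc = Kc × ET₀ = 0.71 × 4.8160 = 3.4194 mm/d
Crop demand D = ETc × 30 d = 3.4194 × 30 = 102.582 mm
D − Pe = 102.582 − 16.6 = 85.982 mm
Gross irrigation = 85.982 / 0.65 = 132.280 mm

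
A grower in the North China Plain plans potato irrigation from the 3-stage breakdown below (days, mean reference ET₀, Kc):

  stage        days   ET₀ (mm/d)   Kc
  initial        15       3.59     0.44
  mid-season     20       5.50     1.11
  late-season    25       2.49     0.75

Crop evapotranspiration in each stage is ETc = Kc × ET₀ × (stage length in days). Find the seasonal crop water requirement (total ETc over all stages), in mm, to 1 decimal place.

192.5 mm

initial: 0.44 × 3.59 × 15 = 23.69 mm
mid-season: 1.11 × 5.50 × 20 = 122.10 mm
late-season: 0.75 × 2.49 × 25 = 46.69 mm
Seasonal total = 192.48 mm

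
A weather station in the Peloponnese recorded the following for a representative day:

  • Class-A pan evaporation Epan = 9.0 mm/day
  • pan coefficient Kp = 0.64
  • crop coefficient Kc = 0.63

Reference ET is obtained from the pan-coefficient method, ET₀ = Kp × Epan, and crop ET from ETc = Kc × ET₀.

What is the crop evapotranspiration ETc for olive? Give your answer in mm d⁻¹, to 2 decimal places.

ET₀ = 0.64 × 9.0 = 5.7600 mm/d
ETc = Kc × ET₀ = 0.63 × 5.7600 = 3.6288 mm/d

3.63 mm d⁻¹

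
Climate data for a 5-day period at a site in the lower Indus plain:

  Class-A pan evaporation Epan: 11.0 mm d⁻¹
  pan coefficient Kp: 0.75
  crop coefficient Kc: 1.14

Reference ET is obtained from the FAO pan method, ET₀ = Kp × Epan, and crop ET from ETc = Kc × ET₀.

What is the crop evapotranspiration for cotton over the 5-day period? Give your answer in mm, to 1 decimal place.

47.0 mm

ET₀ = 0.75 × 11.0 = 8.2500 mm/d
ETc = Kc × ET₀ = 1.14 × 8.2500 = 9.4050 mm/d
Over 5 days: 9.4050 × 5 = 47.025 mm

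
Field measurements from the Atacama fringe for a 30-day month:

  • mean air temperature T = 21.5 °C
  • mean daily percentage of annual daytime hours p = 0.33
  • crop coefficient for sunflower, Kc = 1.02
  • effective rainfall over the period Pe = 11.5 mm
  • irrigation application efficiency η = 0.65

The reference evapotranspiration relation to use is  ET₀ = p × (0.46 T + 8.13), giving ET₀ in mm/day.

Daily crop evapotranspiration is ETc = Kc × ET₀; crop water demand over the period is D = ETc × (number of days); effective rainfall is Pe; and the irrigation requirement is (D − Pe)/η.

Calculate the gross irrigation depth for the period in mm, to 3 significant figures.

ET₀ = 0.33 × (0.46 × 21.5 + 8.13) = 0.33 × 18.020 = 5.9466 mm/d
ETc = Kc × ET₀ = 1.02 × 5.9466 = 6.0655 mm/d
Crop demand D = ETc × 30 d = 6.0655 × 30 = 181.965 mm
D − Pe = 181.965 − 11.5 = 170.465 mm
Gross irrigation = 170.465 / 0.65 = 262.254 mm

262 mm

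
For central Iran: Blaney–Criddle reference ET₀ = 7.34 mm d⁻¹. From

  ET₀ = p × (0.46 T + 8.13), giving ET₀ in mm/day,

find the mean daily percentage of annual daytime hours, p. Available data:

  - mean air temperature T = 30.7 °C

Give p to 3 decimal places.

p = ET₀ / (0.46 T + 8.13) = 7.34 / (0.46 × 30.7 + 8.13) = 7.34 / 22.252 = 0.3299

0.330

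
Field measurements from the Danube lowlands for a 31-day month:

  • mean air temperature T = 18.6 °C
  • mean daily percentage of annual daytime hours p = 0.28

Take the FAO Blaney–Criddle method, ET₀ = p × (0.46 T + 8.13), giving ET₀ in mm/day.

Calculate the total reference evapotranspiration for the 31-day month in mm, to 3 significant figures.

145 mm

ET₀ = 0.28 × (0.46 × 18.6 + 8.13) = 0.28 × 16.686 = 4.6721 mm/d
Monthly total = 4.6721 × 31 = 144.835 mm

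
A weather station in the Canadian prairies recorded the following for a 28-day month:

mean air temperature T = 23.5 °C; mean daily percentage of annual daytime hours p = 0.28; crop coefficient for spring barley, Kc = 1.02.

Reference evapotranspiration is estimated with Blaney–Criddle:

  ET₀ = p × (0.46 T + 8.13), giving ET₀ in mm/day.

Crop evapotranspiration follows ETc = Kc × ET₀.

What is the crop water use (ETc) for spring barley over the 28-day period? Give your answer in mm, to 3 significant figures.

151 mm

ET₀ = 0.28 × (0.46 × 23.5 + 8.13) = 0.28 × 18.940 = 5.3032 mm/d
ETc = Kc × ET₀ = 1.02 × 5.3032 = 5.4093 mm/d
Over 28 days: 5.4093 × 28 = 151.460 mm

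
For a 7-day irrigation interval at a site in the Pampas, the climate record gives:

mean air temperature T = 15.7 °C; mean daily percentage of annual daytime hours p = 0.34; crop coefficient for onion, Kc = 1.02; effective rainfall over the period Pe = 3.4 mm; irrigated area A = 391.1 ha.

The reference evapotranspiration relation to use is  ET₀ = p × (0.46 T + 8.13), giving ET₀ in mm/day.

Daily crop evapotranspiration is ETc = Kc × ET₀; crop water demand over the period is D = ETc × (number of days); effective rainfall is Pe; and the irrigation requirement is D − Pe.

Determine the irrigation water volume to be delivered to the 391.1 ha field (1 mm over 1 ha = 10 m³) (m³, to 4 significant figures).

132500 m³

ET₀ = 0.34 × (0.46 × 15.7 + 8.13) = 0.34 × 15.352 = 5.2197 mm/d
ETc = Kc × ET₀ = 1.02 × 5.2197 = 5.3241 mm/d
Crop demand D = ETc × 7 d = 5.3241 × 7 = 37.269 mm
D − Pe = 37.269 − 3.4 = 33.869 mm
Volume = 33.869 mm × 391.1 ha × 10 = 132461.7 m³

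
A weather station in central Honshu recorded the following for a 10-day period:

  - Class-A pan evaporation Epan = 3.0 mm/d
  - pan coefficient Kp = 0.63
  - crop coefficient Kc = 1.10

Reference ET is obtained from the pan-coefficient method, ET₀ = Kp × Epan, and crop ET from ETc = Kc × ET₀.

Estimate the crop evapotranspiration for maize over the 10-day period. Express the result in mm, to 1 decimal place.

ET₀ = 0.63 × 3.0 = 1.8900 mm/d
ETc = Kc × ET₀ = 1.10 × 1.8900 = 2.0790 mm/d
Over 10 days: 2.0790 × 10 = 20.790 mm

20.8 mm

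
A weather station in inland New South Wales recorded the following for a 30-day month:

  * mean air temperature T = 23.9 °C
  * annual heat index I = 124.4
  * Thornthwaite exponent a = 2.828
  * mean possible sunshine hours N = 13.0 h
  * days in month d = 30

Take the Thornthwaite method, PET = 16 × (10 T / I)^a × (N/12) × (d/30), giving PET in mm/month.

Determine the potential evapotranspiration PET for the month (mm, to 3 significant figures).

10T/I = 10 × 23.9 / 124.4 = 1.9212
(10T/I)^a = 1.9212^2.828 = 6.3379
Uncorrected PET = 16 × 6.3379 = 101.406 mm
Correction = (N/12)(d/30) = (13.0/12)(30/30) = 1.0833
PET = 101.406 × 1.0833 = 109.853 mm/month

110 mm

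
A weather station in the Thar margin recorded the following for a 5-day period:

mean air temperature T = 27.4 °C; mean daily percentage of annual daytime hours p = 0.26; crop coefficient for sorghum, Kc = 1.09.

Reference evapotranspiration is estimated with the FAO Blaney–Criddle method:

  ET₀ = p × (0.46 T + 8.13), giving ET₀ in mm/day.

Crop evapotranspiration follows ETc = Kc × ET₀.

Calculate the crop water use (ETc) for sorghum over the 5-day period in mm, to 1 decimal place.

29.4 mm

ET₀ = 0.26 × (0.46 × 27.4 + 8.13) = 0.26 × 20.734 = 5.3908 mm/d
ETc = Kc × ET₀ = 1.09 × 5.3908 = 5.8760 mm/d
Over 5 days: 5.8760 × 5 = 29.380 mm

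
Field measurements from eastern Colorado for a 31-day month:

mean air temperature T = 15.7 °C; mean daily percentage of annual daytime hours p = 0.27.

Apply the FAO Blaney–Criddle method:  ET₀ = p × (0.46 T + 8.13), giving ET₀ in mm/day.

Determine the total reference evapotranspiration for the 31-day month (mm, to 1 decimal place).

128.5 mm

ET₀ = 0.27 × (0.46 × 15.7 + 8.13) = 0.27 × 15.352 = 4.1450 mm/d
Monthly total = 4.1450 × 31 = 128.495 mm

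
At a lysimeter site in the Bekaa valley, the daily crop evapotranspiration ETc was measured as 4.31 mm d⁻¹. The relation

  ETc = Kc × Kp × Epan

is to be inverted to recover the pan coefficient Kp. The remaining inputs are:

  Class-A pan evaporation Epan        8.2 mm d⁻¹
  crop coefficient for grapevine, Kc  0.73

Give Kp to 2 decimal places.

ETc = Kc × Kp × Epan  ⇒  Kp = ETc / (Kc × Epan)
Kp = 4.31 / (0.73 × 8.2) = 4.31 / 5.986 = 0.7200

0.72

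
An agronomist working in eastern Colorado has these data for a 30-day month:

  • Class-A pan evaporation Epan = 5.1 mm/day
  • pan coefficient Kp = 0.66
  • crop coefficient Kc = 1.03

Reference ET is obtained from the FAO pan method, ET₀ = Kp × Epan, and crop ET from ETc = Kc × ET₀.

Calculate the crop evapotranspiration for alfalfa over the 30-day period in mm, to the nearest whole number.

ET₀ = 0.66 × 5.1 = 3.3660 mm/d
ETc = Kc × ET₀ = 1.03 × 3.3660 = 3.4670 mm/d
Over 30 days: 3.4670 × 30 = 104.010 mm

104 mm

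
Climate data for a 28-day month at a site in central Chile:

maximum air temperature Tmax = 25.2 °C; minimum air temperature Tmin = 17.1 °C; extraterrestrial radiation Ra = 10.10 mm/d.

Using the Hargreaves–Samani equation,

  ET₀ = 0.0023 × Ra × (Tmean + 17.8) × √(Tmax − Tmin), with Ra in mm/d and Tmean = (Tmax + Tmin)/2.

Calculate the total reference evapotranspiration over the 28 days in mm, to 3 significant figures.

72.1 mm

Tmean = (25.2 + 17.1)/2 = 21.15 °C
ET₀ = 0.0023 × 10.10 × (21.15 + 17.8) × √8.1 = 0.0023 × 10.10 × 38.95 × 2.8460 = 2.5751 mm/d
Over 28 days: 2.5751 × 28 = 72.103 mm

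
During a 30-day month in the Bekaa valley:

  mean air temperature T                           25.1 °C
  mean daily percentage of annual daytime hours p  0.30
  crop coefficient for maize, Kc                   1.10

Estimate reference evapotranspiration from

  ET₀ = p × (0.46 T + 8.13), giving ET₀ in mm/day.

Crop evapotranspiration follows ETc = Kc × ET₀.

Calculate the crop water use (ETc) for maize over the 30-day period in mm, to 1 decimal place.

194.8 mm

ET₀ = 0.30 × (0.46 × 25.1 + 8.13) = 0.30 × 19.676 = 5.9028 mm/d
ETc = Kc × ET₀ = 1.10 × 5.9028 = 6.4931 mm/d
Over 30 days: 6.4931 × 30 = 194.793 mm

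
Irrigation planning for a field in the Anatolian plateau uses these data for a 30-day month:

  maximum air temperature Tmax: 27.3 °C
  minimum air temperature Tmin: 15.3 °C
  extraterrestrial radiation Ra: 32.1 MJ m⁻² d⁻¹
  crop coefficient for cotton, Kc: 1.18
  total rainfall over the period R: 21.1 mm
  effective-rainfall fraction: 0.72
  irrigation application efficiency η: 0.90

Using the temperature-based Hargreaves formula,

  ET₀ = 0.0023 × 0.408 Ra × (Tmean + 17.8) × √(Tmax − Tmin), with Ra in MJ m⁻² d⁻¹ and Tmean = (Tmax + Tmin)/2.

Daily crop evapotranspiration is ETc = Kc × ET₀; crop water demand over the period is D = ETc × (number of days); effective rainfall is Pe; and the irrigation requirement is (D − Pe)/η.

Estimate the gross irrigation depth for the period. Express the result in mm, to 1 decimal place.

143.6 mm

Tmean = (27.3 + 15.3)/2 = 21.30 °C
0.408 Ra = 0.408 × 32.1 = 13.0968 mm/d equivalent
ET₀ = 0.0023 × 13.0968 × (21.30 + 17.8) × √12.0 = 0.0023 × 13.0968 × 39.10 × 3.4641 = 4.0800 mm/d
ETc = Kc × ET₀ = 1.18 × 4.0800 = 4.8144 mm/d
Crop demand D = ETc × 30 d = 4.8144 × 30 = 144.432 mm
Pe = 0.72 × 21.1 = 15.192 mm
D − Pe = 144.432 − 15.192 = 129.240 mm
Gross irrigation = 129.240 / 0.90 = 143.600 mm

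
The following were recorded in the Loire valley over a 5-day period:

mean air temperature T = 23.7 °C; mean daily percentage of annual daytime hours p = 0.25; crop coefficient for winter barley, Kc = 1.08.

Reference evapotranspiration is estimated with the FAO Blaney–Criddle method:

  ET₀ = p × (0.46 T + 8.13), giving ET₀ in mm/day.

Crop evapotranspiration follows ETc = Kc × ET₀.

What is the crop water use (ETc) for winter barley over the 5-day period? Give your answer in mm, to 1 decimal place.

ET₀ = 0.25 × (0.46 × 23.7 + 8.13) = 0.25 × 19.032 = 4.7580 mm/d
ETc = Kc × ET₀ = 1.08 × 4.7580 = 5.1386 mm/d
Over 5 days: 5.1386 × 5 = 25.693 mm

25.7 mm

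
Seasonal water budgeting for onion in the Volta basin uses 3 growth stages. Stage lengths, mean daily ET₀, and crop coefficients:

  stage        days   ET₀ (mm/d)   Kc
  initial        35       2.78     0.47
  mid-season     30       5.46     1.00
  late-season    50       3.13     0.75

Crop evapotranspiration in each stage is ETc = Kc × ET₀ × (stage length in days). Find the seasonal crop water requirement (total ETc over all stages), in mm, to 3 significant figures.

327 mm

initial: 0.47 × 2.78 × 35 = 45.73 mm
mid-season: 1.00 × 5.46 × 30 = 163.80 mm
late-season: 0.75 × 3.13 × 50 = 117.38 mm
Seasonal total = 326.91 mm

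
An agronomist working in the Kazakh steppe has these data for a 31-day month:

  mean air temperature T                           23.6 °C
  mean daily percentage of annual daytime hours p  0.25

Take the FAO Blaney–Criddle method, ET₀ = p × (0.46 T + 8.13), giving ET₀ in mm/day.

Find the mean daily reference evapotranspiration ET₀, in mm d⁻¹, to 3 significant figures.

4.75 mm d⁻¹

ET₀ = 0.25 × (0.46 × 23.6 + 8.13) = 0.25 × 18.986 = 4.7465 mm/d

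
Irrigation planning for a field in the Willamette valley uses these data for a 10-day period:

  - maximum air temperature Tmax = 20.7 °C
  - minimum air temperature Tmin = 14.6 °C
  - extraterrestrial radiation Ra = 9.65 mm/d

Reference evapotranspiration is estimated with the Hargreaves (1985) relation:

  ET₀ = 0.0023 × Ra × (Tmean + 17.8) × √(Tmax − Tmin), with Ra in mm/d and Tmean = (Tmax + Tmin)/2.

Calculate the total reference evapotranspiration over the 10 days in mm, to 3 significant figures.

Tmean = (20.7 + 14.6)/2 = 17.65 °C
ET₀ = 0.0023 × 9.65 × (17.65 + 17.8) × √6.1 = 0.0023 × 9.65 × 35.45 × 2.4698 = 1.9433 mm/d
Over 10 days: 1.9433 × 10 = 19.433 mm

19.4 mm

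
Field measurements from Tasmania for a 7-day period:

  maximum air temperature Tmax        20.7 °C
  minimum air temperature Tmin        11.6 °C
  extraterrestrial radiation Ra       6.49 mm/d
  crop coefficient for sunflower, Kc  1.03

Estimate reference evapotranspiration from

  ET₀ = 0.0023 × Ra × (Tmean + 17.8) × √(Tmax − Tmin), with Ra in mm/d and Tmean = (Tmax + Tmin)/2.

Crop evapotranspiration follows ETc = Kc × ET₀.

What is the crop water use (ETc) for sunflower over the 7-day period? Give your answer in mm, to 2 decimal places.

Tmean = (20.7 + 11.6)/2 = 16.15 °C
ET₀ = 0.0023 × 6.49 × (16.15 + 17.8) × √9.1 = 0.0023 × 6.49 × 33.95 × 3.0166 = 1.5287 mm/d
ETc = Kc × ET₀ = 1.03 × 1.5287 = 1.5746 mm/d
Over 7 days: 1.5746 × 7 = 11.022 mm

11.02 mm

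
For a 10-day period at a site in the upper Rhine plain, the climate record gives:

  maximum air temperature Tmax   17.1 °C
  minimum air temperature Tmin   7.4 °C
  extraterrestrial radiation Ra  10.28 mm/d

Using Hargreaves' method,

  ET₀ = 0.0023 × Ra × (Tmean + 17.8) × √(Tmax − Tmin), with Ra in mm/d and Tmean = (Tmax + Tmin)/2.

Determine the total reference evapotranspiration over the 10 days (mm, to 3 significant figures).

Tmean = (17.1 + 7.4)/2 = 12.25 °C
ET₀ = 0.0023 × 10.28 × (12.25 + 17.8) × √9.7 = 0.0023 × 10.28 × 30.05 × 3.1145 = 2.2129 mm/d
Over 10 days: 2.2129 × 10 = 22.129 mm

22.1 mm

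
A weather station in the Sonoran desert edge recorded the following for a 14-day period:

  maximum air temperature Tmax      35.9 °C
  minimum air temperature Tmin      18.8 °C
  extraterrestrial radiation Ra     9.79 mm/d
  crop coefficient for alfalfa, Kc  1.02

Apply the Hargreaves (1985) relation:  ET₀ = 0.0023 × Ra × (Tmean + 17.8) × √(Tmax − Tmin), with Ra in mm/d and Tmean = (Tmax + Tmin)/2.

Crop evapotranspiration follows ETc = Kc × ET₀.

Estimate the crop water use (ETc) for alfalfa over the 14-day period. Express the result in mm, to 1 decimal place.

60.0 mm

Tmean = (35.9 + 18.8)/2 = 27.35 °C
ET₀ = 0.0023 × 9.79 × (27.35 + 17.8) × √17.1 = 0.0023 × 9.79 × 45.15 × 4.1352 = 4.2040 mm/d
ETc = Kc × ET₀ = 1.02 × 4.2040 = 4.2881 mm/d
Over 14 days: 4.2881 × 14 = 60.033 mm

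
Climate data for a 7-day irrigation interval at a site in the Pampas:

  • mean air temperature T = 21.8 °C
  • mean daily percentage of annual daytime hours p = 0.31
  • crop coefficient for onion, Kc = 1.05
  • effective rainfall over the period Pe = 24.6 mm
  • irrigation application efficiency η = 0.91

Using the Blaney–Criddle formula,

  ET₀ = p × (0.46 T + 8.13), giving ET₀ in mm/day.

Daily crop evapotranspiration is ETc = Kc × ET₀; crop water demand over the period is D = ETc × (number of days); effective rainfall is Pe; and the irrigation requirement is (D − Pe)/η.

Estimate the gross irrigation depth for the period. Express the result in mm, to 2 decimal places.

ET₀ = 0.31 × (0.46 × 21.8 + 8.13) = 0.31 × 18.158 = 5.6290 mm/d
ETc = Kc × ET₀ = 1.05 × 5.6290 = 5.9105 mm/d
Crop demand D = ETc × 7 d = 5.9105 × 7 = 41.374 mm
D − Pe = 41.374 − 24.6 = 16.774 mm
Gross irrigation = 16.774 / 0.91 = 18.433 mm

18.43 mm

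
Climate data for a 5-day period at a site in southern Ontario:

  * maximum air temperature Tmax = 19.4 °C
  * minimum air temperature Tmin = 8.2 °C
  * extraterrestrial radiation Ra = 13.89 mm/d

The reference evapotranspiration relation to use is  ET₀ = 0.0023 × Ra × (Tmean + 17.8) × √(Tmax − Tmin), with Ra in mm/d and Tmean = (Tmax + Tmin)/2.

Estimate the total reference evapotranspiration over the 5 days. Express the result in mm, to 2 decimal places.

Tmean = (19.4 + 8.2)/2 = 13.80 °C
ET₀ = 0.0023 × 13.89 × (13.80 + 17.8) × √11.2 = 0.0023 × 13.89 × 31.60 × 3.3466 = 3.3785 mm/d
Over 5 days: 3.3785 × 5 = 16.893 mm

16.89 mm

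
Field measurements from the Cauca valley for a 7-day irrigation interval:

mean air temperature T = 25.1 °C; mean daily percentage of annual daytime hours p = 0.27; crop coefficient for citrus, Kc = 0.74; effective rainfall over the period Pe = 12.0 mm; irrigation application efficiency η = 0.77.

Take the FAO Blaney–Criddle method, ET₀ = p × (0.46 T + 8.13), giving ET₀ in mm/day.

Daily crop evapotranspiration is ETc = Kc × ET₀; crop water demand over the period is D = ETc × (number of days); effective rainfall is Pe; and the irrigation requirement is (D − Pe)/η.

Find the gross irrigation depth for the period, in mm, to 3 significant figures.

20.2 mm

ET₀ = 0.27 × (0.46 × 25.1 + 8.13) = 0.27 × 19.676 = 5.3125 mm/d
ETc = Kc × ET₀ = 0.74 × 5.3125 = 3.9313 mm/d
Crop demand D = ETc × 7 d = 3.9313 × 7 = 27.519 mm
D − Pe = 27.519 − 12.0 = 15.519 mm
Gross irrigation = 15.519 / 0.77 = 20.155 mm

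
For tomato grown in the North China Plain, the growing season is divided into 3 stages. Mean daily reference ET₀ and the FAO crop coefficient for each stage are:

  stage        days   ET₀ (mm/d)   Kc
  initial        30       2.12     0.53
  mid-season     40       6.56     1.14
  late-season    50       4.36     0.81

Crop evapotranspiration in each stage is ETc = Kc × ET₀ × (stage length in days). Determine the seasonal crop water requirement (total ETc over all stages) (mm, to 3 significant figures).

initial: 0.53 × 2.12 × 30 = 33.71 mm
mid-season: 1.14 × 6.56 × 40 = 299.14 mm
late-season: 0.81 × 4.36 × 50 = 176.58 mm
Seasonal total = 509.43 mm

509 mm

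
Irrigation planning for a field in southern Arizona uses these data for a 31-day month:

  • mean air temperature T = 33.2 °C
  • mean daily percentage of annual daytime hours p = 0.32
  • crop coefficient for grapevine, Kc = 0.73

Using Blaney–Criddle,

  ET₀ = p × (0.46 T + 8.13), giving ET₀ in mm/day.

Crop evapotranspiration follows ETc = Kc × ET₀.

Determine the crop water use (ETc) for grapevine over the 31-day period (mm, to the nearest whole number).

169 mm

ET₀ = 0.32 × (0.46 × 33.2 + 8.13) = 0.32 × 23.402 = 7.4886 mm/d
ETc = Kc × ET₀ = 0.73 × 7.4886 = 5.4667 mm/d
Over 31 days: 5.4667 × 31 = 169.468 mm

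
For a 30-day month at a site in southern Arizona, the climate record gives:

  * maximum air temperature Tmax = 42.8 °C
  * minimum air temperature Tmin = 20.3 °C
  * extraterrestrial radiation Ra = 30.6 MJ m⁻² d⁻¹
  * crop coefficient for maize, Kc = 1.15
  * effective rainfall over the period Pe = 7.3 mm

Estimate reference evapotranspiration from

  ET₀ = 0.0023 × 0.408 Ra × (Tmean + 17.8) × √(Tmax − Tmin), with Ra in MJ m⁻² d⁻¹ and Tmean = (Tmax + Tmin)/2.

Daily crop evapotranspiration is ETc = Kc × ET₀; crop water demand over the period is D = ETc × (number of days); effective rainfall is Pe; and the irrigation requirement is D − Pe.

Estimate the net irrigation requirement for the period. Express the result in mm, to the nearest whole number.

225 mm

Tmean = (42.8 + 20.3)/2 = 31.55 °C
0.408 Ra = 0.408 × 30.6 = 12.4848 mm/d equivalent
ET₀ = 0.0023 × 12.4848 × (31.55 + 17.8) × √22.5 = 0.0023 × 12.4848 × 49.35 × 4.7434 = 6.7218 mm/d
ETc = Kc × ET₀ = 1.15 × 6.7218 = 7.7301 mm/d
Crop demand D = ETc × 30 d = 7.7301 × 30 = 231.903 mm
D − Pe = 231.903 − 7.3 = 224.603 mm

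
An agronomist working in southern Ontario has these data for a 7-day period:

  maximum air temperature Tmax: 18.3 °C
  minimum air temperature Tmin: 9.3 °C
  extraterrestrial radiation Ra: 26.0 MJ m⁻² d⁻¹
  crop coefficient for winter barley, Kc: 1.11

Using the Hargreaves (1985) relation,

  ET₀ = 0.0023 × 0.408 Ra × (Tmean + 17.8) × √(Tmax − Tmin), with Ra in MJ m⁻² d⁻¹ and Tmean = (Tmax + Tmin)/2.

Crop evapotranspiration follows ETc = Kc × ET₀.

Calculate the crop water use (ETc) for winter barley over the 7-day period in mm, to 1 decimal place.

Tmean = (18.3 + 9.3)/2 = 13.80 °C
0.408 Ra = 0.408 × 26.0 = 10.6080 mm/d equivalent
ET₀ = 0.0023 × 10.6080 × (13.80 + 17.8) × √9.0 = 0.0023 × 10.6080 × 31.60 × 3.0000 = 2.3130 mm/d
ETc = Kc × ET₀ = 1.11 × 2.3130 = 2.5674 mm/d
Over 7 days: 2.5674 × 7 = 17.972 mm

18.0 mm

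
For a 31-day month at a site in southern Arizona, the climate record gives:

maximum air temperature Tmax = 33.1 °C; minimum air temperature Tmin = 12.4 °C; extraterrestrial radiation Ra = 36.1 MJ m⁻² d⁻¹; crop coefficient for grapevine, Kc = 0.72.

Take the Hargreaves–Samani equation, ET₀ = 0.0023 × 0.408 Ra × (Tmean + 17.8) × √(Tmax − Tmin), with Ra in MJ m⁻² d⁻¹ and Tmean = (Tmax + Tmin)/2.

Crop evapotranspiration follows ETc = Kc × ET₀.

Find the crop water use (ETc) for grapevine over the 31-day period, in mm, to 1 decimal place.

Tmean = (33.1 + 12.4)/2 = 22.75 °C
0.408 Ra = 0.408 × 36.1 = 14.7288 mm/d equivalent
ET₀ = 0.0023 × 14.7288 × (22.75 + 17.8) × √20.7 = 0.0023 × 14.7288 × 40.55 × 4.5497 = 6.2498 mm/d
ETc = Kc × ET₀ = 0.72 × 6.2498 = 4.4999 mm/d
Over 31 days: 4.4999 × 31 = 139.497 mm

139.5 mm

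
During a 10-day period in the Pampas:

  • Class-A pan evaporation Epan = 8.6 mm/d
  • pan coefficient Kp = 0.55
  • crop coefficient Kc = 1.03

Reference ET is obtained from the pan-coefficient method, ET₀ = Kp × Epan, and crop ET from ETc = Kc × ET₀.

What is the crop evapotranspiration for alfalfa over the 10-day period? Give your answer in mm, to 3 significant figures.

ET₀ = 0.55 × 8.6 = 4.7300 mm/d
ETc = Kc × ET₀ = 1.03 × 4.7300 = 4.8719 mm/d
Over 10 days: 4.8719 × 10 = 48.719 mm

48.7 mm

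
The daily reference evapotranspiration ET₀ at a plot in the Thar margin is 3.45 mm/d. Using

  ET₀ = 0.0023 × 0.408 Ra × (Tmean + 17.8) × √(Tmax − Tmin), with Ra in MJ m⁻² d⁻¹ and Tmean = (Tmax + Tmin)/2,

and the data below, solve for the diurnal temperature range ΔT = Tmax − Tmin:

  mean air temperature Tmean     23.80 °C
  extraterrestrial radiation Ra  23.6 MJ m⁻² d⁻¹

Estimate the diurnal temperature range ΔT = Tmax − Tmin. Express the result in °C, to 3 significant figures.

14.0 °C

√ΔT = ET₀ / [0.0023 × 0.408 × Ra × (Tmean+17.8)] = 3.45 / (0.0023 × 9.6288 × 41.60) = 3.7448
ΔT = 3.7448² = 14.024 °C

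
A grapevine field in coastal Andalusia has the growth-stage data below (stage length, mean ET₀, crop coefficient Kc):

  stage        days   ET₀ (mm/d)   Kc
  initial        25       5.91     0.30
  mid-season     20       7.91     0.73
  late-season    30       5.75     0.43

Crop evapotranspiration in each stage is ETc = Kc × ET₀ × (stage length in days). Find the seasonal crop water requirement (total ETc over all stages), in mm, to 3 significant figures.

initial: 0.30 × 5.91 × 25 = 44.33 mm
mid-season: 0.73 × 7.91 × 20 = 115.49 mm
late-season: 0.43 × 5.75 × 30 = 74.18 mm
Seasonal total = 234.00 mm

234 mm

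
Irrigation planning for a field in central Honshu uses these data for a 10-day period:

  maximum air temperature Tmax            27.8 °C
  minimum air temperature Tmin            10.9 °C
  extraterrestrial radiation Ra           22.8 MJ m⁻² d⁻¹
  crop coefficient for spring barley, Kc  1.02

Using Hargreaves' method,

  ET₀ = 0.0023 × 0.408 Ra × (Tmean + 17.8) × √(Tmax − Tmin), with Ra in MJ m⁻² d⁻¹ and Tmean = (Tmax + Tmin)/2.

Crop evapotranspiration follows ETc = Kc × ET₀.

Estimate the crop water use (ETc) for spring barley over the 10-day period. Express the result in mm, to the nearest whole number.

Tmean = (27.8 + 10.9)/2 = 19.35 °C
0.408 Ra = 0.408 × 22.8 = 9.3024 mm/d equivalent
ET₀ = 0.0023 × 9.3024 × (19.35 + 17.8) × √16.9 = 0.0023 × 9.3024 × 37.15 × 4.1110 = 3.2676 mm/d
ETc = Kc × ET₀ = 1.02 × 3.2676 = 3.3330 mm/d
Over 10 days: 3.3330 × 10 = 33.330 mm

33 mm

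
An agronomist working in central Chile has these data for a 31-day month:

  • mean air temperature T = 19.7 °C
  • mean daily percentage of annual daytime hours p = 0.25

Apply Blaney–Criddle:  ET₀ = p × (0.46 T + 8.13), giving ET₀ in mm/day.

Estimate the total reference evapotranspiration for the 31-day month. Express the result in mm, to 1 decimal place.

ET₀ = 0.25 × (0.46 × 19.7 + 8.13) = 0.25 × 17.192 = 4.2980 mm/d
Monthly total = 4.2980 × 31 = 133.238 mm

133.2 mm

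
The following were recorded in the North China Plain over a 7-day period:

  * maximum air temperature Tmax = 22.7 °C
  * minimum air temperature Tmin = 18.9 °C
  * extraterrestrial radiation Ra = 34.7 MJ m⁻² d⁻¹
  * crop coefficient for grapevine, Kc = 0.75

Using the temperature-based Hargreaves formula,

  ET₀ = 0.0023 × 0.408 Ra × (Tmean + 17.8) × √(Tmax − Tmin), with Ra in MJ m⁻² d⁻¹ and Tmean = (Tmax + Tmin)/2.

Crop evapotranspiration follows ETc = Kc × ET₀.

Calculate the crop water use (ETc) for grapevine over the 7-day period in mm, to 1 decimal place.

12.9 mm

Tmean = (22.7 + 18.9)/2 = 20.80 °C
0.408 Ra = 0.408 × 34.7 = 14.1576 mm/d equivalent
ET₀ = 0.0023 × 14.1576 × (20.80 + 17.8) × √3.8 = 0.0023 × 14.1576 × 38.60 × 1.9494 = 2.4502 mm/d
ETc = Kc × ET₀ = 0.75 × 2.4502 = 1.8377 mm/d
Over 7 days: 1.8377 × 7 = 12.864 mm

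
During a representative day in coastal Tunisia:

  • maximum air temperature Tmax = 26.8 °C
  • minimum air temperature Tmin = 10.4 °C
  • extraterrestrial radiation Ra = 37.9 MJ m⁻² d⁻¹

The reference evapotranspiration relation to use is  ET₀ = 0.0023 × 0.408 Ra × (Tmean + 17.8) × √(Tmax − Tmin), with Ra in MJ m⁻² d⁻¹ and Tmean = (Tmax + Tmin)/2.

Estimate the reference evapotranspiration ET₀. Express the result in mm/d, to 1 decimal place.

Tmean = (26.8 + 10.4)/2 = 18.60 °C
0.408 Ra = 0.408 × 37.9 = 15.4632 mm/d equivalent
ET₀ = 0.0023 × 15.4632 × (18.60 + 17.8) × √16.4 = 0.0023 × 15.4632 × 36.40 × 4.0497 = 5.2427 mm/d

5.2 mm/d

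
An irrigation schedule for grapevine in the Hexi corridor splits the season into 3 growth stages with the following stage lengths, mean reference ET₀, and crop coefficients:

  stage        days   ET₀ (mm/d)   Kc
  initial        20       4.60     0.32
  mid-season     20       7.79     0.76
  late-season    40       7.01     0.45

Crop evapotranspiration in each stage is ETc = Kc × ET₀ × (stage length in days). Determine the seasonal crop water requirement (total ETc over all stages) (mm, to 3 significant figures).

initial: 0.32 × 4.60 × 20 = 29.44 mm
mid-season: 0.76 × 7.79 × 20 = 118.41 mm
late-season: 0.45 × 7.01 × 40 = 126.18 mm
Seasonal total = 274.03 mm

274 mm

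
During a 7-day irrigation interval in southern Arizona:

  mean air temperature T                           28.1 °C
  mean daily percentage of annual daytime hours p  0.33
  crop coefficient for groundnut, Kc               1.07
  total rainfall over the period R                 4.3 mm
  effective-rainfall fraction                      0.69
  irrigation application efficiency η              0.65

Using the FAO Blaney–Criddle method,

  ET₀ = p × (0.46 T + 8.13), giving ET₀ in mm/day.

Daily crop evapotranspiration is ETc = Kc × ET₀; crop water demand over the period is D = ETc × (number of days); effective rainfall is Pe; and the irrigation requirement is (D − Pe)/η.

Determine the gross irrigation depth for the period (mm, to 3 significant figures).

75.5 mm

ET₀ = 0.33 × (0.46 × 28.1 + 8.13) = 0.33 × 21.056 = 6.9485 mm/d
ETc = Kc × ET₀ = 1.07 × 6.9485 = 7.4349 mm/d
Crop demand D = ETc × 7 d = 7.4349 × 7 = 52.044 mm
Pe = 0.69 × 4.3 = 2.967 mm
D − Pe = 52.044 − 2.967 = 49.077 mm
Gross irrigation = 49.077 / 0.65 = 75.503 mm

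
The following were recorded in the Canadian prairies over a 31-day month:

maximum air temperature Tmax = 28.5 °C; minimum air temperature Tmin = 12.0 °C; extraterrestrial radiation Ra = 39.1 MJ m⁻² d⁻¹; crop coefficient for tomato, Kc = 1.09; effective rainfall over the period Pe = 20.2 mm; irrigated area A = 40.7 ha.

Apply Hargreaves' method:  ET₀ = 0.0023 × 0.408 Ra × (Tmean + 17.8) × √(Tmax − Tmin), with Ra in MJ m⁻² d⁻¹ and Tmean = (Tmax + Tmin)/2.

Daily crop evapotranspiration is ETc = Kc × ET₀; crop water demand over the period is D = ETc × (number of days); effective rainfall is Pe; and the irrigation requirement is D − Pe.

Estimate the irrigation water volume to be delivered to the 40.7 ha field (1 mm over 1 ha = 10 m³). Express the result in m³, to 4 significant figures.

Tmean = (28.5 + 12.0)/2 = 20.25 °C
0.408 Ra = 0.408 × 39.1 = 15.9528 mm/d equivalent
ET₀ = 0.0023 × 15.9528 × (20.25 + 17.8) × √16.5 = 0.0023 × 15.9528 × 38.05 × 4.0620 = 5.6710 mm/d
ETc = Kc × ET₀ = 1.09 × 5.6710 = 6.1814 mm/d
Crop demand D = ETc × 31 d = 6.1814 × 31 = 191.623 mm
D − Pe = 191.623 − 20.2 = 171.423 mm
Volume = 171.423 mm × 40.7 ha × 10 = 69769.2 m³

69770 m³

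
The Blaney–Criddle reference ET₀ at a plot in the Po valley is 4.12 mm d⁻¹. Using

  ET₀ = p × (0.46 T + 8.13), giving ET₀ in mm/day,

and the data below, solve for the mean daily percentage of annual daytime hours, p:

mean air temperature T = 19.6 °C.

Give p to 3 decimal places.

p = ET₀ / (0.46 T + 8.13) = 4.12 / (0.46 × 19.6 + 8.13) = 4.12 / 17.146 = 0.2403

0.240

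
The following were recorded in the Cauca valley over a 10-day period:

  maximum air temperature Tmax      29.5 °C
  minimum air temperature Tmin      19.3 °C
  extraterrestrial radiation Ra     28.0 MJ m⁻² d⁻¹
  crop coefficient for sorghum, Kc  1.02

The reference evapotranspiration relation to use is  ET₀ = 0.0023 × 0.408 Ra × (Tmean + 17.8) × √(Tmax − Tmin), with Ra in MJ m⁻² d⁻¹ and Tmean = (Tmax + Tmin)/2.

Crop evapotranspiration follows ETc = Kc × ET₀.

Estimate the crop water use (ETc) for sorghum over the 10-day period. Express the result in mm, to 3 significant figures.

36.1 mm

Tmean = (29.5 + 19.3)/2 = 24.40 °C
0.408 Ra = 0.408 × 28.0 = 11.4240 mm/d equivalent
ET₀ = 0.0023 × 11.4240 × (24.40 + 17.8) × √10.2 = 0.0023 × 11.4240 × 42.20 × 3.1937 = 3.5412 mm/d
ETc = Kc × ET₀ = 1.02 × 3.5412 = 3.6120 mm/d
Over 10 days: 3.6120 × 10 = 36.120 mm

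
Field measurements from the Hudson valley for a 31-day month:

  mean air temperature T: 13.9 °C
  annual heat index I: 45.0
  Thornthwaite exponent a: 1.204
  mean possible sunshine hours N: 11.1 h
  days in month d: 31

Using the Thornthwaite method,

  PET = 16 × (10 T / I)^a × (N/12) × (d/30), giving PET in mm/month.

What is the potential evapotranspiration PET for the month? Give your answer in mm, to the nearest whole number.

10T/I = 10 × 13.9 / 45.0 = 3.0889
(10T/I)^a = 3.0889^1.204 = 3.8880
Uncorrected PET = 16 × 3.8880 = 62.208 mm
Correction = (N/12)(d/30) = (11.1/12)(31/30) = 0.9558
PET = 62.208 × 0.9558 = 59.458 mm/month

59 mm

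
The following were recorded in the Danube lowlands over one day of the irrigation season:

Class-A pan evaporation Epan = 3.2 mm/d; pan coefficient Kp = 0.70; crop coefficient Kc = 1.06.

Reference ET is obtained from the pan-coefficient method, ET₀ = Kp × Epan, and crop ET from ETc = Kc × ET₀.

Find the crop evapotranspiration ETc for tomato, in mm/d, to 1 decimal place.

ET₀ = 0.70 × 3.2 = 2.2400 mm/d
ETc = Kc × ET₀ = 1.06 × 2.2400 = 2.3744 mm/d

2.4 mm/d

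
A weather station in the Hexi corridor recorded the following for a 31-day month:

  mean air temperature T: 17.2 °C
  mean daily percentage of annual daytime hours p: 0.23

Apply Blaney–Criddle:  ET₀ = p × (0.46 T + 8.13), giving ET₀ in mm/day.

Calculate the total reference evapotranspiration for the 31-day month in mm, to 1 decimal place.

114.4 mm

ET₀ = 0.23 × (0.46 × 17.2 + 8.13) = 0.23 × 16.042 = 3.6897 mm/d
Monthly total = 3.6897 × 31 = 114.381 mm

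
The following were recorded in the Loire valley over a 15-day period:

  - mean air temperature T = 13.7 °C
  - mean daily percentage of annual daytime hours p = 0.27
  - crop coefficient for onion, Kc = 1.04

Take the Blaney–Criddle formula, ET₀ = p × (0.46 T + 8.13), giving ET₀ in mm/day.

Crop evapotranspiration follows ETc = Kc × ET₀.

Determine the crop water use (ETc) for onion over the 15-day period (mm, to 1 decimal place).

ET₀ = 0.27 × (0.46 × 13.7 + 8.13) = 0.27 × 14.432 = 3.8966 mm/d
ETc = Kc × ET₀ = 1.04 × 3.8966 = 4.0525 mm/d
Over 15 days: 4.0525 × 15 = 60.788 mm

60.8 mm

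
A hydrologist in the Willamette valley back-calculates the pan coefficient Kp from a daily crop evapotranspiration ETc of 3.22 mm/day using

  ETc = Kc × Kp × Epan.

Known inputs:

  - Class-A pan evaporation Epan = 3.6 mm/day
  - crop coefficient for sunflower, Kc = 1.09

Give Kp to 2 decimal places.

0.82

ETc = Kc × Kp × Epan  ⇒  Kp = ETc / (Kc × Epan)
Kp = 3.22 / (1.09 × 3.6) = 3.22 / 3.924 = 0.8206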